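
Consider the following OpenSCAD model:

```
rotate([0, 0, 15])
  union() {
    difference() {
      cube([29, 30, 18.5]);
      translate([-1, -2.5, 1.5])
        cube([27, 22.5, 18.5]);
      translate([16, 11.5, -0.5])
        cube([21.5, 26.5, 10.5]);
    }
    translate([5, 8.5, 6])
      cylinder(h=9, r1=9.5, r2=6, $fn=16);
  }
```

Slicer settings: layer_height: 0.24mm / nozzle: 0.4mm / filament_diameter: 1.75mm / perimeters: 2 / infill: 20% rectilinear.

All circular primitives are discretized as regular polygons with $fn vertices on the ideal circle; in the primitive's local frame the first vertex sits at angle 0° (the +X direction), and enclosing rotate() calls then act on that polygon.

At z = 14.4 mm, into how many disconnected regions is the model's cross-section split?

2

At z = 14.4 mm: the 29×30 cube contributes its full rectangle; the 27×22.5 cube at (-1, -2.5) contributes its full rectangle; the cube at (16, 11.5) is absent (z outside [-0.5, 10]); After the difference (first − rest): starting from the 29×30 cube, the 27×22.5 cube at (-1, -2.5) partially overlaps it — only the 520.00 mm² overlap (of its 607.50 mm²) is removed, clipping the outline — 1 connected region; the cone at (5, 8.5): at t=0.933 of its height the radius interpolates to r₁+(r₂−r₁)t = 6.233, giving a regular 16-gon of that circumradius; Merging all regions: the 2 present regions are separate (no shared area or edge), so areas and boundary lengths simply add and each stays a separate island — 2 connected regions; (rotated 15° about Z; rotation is an isometry so areas/perimeters/island counts are preserved). The result has 2 disconnected regions.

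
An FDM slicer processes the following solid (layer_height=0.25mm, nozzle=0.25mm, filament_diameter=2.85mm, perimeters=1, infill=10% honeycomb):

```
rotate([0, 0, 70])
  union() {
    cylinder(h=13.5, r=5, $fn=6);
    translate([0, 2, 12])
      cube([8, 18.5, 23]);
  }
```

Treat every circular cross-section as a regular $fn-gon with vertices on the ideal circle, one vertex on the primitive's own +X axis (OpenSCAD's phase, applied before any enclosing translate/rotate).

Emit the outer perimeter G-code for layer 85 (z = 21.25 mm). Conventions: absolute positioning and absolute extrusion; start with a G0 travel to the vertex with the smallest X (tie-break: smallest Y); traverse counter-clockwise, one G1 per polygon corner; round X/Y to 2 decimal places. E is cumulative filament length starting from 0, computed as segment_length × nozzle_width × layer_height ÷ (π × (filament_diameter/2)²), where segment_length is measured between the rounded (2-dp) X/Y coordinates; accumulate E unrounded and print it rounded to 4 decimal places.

At z = 21.25 mm: the cylinder is absent (z outside [0, 13.5]); the cube at (0, 2) is present — its section is the full 8×18.5 rectangle; Merging all regions: only the 8×18.5 cube at (0, 2) is present, so the union is just that shape — 1 connected region; (rotated 70° about Z; rotation is an isometry so areas/perimeters/island counts are preserved). The outline is a single polygon with 4 vertices. Extrusion per mm of travel: 0.25 × 0.25 / (π × 1.425²) = 0.009797. Accumulating E over each segment gives final E = 0.5193.

G0 X-19.26 Y7.01 Z21.25
G1 X-1.88 Y0.68 E0.1812
G1 X0.86 Y8.20 E0.2596
G1 X-16.53 Y14.53 E0.4409
G1 X-19.26 Y7.01 E0.5193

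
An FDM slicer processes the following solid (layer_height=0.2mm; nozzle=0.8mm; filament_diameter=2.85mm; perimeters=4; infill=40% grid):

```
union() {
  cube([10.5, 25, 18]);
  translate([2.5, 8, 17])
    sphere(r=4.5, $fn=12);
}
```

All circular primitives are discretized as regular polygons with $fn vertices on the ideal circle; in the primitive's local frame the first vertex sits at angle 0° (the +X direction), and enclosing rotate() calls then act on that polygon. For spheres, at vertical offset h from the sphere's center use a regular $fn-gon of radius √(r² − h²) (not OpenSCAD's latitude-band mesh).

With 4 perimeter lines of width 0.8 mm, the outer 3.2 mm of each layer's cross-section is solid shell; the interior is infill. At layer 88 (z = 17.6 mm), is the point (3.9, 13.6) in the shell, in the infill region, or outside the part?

infill

At z = 17.6 mm: the cube is present — its section is the full 10.5×25 rectangle; the r=4.5 sphere at (2.5, 8) contributes a regular 12-gon of circumradius √(4.5²−0.6²) = 4.460; Combining (union): the regions partially overlap (shared area 50.41 mm²), so overlapping operands fuse into one piece — 1 connected region. Overall, the cross-section is a single solid region. The nearest boundary edge runs (0.00, 11.59)→(0.00, 25.00); distance from the point to it = 3.90 mm. The point is inside the cross-section and 3.90 mm from the nearest boundary — more than the 3.2 mm shell width (4 × 0.8), so it's in the infill interior.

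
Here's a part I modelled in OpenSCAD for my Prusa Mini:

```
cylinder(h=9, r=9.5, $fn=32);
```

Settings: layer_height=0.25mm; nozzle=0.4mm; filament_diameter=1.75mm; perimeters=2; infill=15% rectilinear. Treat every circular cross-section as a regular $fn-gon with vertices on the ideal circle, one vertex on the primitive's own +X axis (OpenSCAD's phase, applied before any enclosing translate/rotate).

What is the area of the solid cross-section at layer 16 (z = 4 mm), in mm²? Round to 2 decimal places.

281.71 mm²

At z = 4 mm: the r=9.5 cylinder contributes a regular 32-gon of circumradius 9.5 (area = (32/2)·9.500²·sin(360°/32) = 281.71 mm²). Overall, the cross-section is a single solid region. Net area = 281.71 mm².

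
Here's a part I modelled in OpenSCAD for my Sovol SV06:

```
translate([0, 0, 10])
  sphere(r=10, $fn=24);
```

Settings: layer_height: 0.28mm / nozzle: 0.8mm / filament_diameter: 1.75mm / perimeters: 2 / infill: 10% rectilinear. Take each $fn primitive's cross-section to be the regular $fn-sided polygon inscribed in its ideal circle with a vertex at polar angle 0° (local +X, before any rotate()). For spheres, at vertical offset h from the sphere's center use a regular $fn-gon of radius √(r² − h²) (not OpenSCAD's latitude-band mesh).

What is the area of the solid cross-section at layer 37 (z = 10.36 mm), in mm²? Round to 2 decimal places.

310.18 mm²

At z = 10.36 mm: the r=10 sphere slices to a regular 24-gon of circumradius 9.994 (√(r²−h²) with h=0.36 from center) (area = (24/2)·9.994²·sin(360°/24) = 310.18 mm²). Overall, the cross-section is a single solid region. Net area = 310.18 mm².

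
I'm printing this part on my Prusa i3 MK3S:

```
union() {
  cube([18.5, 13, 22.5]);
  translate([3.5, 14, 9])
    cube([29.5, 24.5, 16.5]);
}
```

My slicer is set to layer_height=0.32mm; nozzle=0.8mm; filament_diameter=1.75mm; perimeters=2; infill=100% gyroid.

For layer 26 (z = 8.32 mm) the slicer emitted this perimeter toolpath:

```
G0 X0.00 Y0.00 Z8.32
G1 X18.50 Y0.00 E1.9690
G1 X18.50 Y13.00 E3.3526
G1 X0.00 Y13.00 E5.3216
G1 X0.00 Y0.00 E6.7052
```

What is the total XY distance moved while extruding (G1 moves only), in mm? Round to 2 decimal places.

63.00 mm

Sum the Euclidean lengths of each G1 segment: total = 63.00 mm.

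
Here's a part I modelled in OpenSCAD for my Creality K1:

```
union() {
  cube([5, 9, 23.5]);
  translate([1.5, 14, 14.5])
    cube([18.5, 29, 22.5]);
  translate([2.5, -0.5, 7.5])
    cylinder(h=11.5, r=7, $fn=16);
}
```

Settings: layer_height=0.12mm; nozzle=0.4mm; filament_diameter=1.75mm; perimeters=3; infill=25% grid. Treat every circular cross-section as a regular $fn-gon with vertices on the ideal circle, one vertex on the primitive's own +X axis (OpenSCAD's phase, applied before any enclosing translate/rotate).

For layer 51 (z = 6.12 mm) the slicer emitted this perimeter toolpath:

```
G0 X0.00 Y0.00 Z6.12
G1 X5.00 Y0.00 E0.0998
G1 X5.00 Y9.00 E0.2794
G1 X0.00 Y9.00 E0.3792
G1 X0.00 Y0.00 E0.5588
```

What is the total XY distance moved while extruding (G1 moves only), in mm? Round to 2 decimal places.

Sum the Euclidean lengths of each G1 segment: total = 28.00 mm.

28.00 mm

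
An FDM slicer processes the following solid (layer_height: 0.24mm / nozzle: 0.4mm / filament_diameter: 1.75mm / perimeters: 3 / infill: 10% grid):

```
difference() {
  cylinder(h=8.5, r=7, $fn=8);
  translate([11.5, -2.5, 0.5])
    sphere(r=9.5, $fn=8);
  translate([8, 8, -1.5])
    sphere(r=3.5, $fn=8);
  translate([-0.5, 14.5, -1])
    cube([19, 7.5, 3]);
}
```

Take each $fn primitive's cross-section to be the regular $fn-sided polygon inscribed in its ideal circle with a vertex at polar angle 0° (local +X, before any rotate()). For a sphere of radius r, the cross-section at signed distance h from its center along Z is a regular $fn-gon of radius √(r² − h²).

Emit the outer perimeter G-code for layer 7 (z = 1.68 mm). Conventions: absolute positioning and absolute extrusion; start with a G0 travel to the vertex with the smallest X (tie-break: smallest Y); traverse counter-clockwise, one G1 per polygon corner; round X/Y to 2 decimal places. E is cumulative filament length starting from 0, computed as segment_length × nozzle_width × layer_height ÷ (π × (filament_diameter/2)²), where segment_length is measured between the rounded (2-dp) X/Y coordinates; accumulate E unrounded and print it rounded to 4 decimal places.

At z = 1.68 mm: the r=7 cylinder gives a regular 8-gon of circumradius 7 (constant along its height); the r=9.5 sphere at (11.5, -2.5) slices to a regular 8-gon of circumradius 9.426 (√(r²−h²) with h=1.18 from center); the r=3.5 sphere at (8, 8) slices to a regular 8-gon of circumradius 1.462 (√(r²−h²) with h=3.18 from center); the 19×7.5 cube at (-0.5, 14.5) contributes its full rectangle; Subtracting the remaining from the first: starting from the r=7 cylinder, the r=9.5 sphere at (11.5, -2.5) partially overlaps it — only the 26.44 mm² overlap (of its 251.33 mm²) is removed, clipping the outline; the r=3.5 sphere at (8, 8) misses the remaining region (no effect); the 19×7.5 cube at (-0.5, 14.5) misses the remaining region (no effect) — 1 connected region. The outline is a single polygon with 10 vertices. Extrusion per mm of travel: 0.4 × 0.24 / (π × 0.875²) = 0.039912. Accumulating E over each segment gives final E = 1.6803.

G0 X-7.00 Y0.00 Z1.68
G1 X-4.95 Y-4.95 E0.2138
G1 X0.00 Y-7.00 E0.4277
G1 X3.36 Y-5.61 E0.5728
G1 X2.07 Y-2.50 E0.7072
G1 X4.83 Y4.17 E0.9953
G1 X5.21 Y4.32 E1.0116
G1 X4.95 Y4.95 E1.0388
G1 X0.00 Y7.00 E1.2526
G1 X-4.95 Y4.95 E1.4665
G1 X-7.00 Y0.00 E1.6803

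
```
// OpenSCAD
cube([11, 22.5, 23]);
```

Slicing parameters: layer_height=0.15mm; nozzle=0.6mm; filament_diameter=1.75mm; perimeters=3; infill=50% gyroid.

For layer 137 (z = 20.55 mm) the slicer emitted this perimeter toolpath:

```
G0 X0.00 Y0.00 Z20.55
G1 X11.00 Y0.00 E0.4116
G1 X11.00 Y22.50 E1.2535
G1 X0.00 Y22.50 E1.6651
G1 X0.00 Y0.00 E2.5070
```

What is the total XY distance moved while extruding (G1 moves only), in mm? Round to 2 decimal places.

67.00 mm

Sum the Euclidean lengths of each G1 segment: total = 67.00 mm.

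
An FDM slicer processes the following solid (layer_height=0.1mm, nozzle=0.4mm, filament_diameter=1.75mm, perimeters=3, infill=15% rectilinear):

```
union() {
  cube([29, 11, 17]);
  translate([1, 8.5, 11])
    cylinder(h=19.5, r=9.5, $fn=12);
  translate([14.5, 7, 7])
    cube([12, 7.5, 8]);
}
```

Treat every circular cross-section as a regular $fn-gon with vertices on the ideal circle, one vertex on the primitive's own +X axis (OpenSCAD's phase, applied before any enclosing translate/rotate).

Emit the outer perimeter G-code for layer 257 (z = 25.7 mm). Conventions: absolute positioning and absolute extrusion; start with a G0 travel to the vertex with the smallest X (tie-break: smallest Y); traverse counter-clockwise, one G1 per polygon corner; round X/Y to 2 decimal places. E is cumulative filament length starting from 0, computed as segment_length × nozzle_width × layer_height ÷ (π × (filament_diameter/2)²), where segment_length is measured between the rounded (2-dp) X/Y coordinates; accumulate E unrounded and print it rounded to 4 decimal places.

G0 X-8.50 Y8.50 Z25.70
G1 X-7.23 Y3.75 E0.0818
G1 X-3.75 Y0.27 E0.1636
G1 X1.00 Y-1.00 E0.2454
G1 X5.75 Y0.27 E0.3271
G1 X9.23 Y3.75 E0.4090
G1 X10.50 Y8.50 E0.4908
G1 X9.23 Y13.25 E0.5725
G1 X5.75 Y16.73 E0.6544
G1 X1.00 Y18.00 E0.7361
G1 X-3.75 Y16.73 E0.8179
G1 X-7.23 Y13.25 E0.8997
G1 X-8.50 Y8.50 E0.9815

At z = 25.7 mm: the cube is not intersected at this z (z outside [0, 17]); the r=9.5 cylinder at (1, 8.5) gives a regular 12-gon of circumradius 9.5 (constant along its height); the cube at (14.5, 7) is absent (z outside [7, 15]); Taking the union: only the r=9.5 cylinder at (1, 8.5) is present, so the union is just that shape — 1 connected region. The outline is a single polygon with 12 vertices. Extrusion per mm of travel: 0.4 × 0.1 / (π × 0.875²) = 0.016630. Accumulating E over each segment gives final E = 0.9815.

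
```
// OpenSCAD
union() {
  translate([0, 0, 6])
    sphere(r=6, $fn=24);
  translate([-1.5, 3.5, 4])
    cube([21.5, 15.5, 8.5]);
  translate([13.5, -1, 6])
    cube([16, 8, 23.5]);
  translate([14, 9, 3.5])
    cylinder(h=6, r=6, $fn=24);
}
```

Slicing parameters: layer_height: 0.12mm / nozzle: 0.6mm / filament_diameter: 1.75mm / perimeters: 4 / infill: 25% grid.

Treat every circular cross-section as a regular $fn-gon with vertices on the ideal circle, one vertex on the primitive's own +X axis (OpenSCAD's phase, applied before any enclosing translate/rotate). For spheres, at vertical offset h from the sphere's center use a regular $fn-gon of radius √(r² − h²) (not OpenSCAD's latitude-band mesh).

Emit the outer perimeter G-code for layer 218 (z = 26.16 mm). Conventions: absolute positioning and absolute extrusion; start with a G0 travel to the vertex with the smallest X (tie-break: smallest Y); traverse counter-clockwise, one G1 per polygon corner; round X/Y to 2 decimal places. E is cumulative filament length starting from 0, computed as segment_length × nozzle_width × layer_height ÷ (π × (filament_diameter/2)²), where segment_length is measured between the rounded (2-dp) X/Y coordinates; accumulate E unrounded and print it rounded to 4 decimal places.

G0 X13.50 Y-1.00 Z26.16
G1 X29.50 Y-1.00 E0.4789
G1 X29.50 Y7.00 E0.7184
G1 X13.50 Y7.00 E1.1974
G1 X13.50 Y-1.00 E1.4368

At z = 26.16 mm: the sphere is not intersected at this z (|z−center|=20.160 > r=6); the cube at (-1.5, 3.5) is not intersected at this z (z outside [4, 12.5]); the cube at (13.5, -1) is present — its section is the full 16×8 rectangle; the cylinder at (14, 9) is absent (z outside [3.5, 9.5]); Taking the union: only the 16×8 cube at (13.5, -1) is present, so the union is just that shape — 1 connected region. The outline is a single polygon with 4 vertices. Extrusion per mm of travel: 0.6 × 0.12 / (π × 0.875²) = 0.029934. Accumulating E over each segment gives final E = 1.4368.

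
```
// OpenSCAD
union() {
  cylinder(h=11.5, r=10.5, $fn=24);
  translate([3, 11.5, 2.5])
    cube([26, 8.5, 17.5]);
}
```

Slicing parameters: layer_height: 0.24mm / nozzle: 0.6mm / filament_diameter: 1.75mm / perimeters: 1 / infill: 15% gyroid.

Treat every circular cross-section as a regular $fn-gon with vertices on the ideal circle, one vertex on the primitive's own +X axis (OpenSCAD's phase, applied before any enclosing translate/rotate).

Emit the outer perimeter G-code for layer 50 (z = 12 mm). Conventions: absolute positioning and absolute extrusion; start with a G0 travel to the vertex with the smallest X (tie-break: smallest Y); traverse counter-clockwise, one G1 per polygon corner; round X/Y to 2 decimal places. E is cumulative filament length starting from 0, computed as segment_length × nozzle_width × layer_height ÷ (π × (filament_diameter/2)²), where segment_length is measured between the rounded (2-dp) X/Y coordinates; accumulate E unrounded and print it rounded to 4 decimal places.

G0 X3.00 Y11.50 Z12.00
G1 X29.00 Y11.50 E1.5566
G1 X29.00 Y20.00 E2.0655
G1 X3.00 Y20.00 E3.6220
G1 X3.00 Y11.50 E4.1309

At z = 12 mm: the cylinder does not reach this height (z outside [0, 11.5]); the cube at (3, 11.5) (footprint 26×8.5) is included at this height; Combining (union): only the 26×8.5 cube at (3, 11.5) is present, so the union is just that shape — 1 connected region. The outline is a single polygon with 4 vertices. Extrusion per mm of travel: 0.6 × 0.24 / (π × 0.875²) = 0.059868. Accumulating E over each segment gives final E = 4.1309.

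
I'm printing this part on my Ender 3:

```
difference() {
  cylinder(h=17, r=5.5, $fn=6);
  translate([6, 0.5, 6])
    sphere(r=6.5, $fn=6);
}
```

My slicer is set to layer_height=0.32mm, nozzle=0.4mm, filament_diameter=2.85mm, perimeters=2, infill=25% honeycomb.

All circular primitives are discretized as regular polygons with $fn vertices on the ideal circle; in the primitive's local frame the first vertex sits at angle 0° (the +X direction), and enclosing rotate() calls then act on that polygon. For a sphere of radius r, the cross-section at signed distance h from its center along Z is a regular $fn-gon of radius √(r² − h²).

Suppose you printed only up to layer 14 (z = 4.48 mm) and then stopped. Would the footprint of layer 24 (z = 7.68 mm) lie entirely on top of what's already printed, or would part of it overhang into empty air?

Compare the two slices. At z = 4.48: the r=5.5 cylinder contributes a regular 6-gon of circumradius 5.5 (area = (6/2)·5.500²·sin(360°/6) = 78.59 mm²); the r=6.5 sphere at (6, 0.5) slices to a regular 6-gon of circumradius 6.320 (√(r²−h²) with h=1.52 from center) (area = (6/2)·6.320²·sin(360°/6) = 103.77 mm²); After the difference (first − rest): starting from the r=5.5 cylinder (78.59 mm²), the r=6.5 sphere at (6, 0.5) partially overlaps it — only the 29.10 mm² overlap (of its 103.77 mm²) is removed, clipping the outline — area = 49.49 mm². At z = 7.68: the cylinder: section is a regular 6-gon, circumradius r=5.5 (area = (6/2)·5.500²·sin(360°/6) = 78.59 mm²); the sphere at (6, 0.5): section is a regular 6-gon, circumradius = √(r²−h²) = √(6.5²−1.68²) = 6.279 (area = (6/2)·6.279²·sin(360°/6) = 102.44 mm²); Taking the first minus the rest: starting from the r=5.5 cylinder (78.59 mm²), the r=6.5 sphere at (6, 0.5) partially overlaps it — only the 28.71 mm² overlap (of its 102.44 mm²) is removed, clipping the outline — area = 49.88 mm². Checking containment: the cross-section at z = 7.68 is a subset of the cross-section at z = 4.48.

entirely on top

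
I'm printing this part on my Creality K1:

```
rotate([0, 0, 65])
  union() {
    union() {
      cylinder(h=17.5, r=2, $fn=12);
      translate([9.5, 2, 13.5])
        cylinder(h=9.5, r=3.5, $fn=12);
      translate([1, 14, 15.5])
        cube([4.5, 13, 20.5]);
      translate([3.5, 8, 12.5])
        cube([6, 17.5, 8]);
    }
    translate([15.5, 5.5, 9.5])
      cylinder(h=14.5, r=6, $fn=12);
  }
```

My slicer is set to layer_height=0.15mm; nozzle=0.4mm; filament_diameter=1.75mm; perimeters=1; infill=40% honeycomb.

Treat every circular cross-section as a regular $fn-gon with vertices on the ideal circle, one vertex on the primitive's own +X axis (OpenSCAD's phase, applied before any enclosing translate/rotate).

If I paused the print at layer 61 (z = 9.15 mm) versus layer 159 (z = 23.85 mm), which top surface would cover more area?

Layer 61 (z = 9.15): the r=2 cylinder gives a regular 12-gon of circumradius 2 (constant along its height) (area = (12/2)·2.000²·sin(360°/12) = 12.00 mm²); the cylinder at (9.5, 2) is absent (z outside [13.5, 23]); the cube at (1, 14) is not intersected at this z (z outside [15.5, 36]); the cube at (3.5, 8) is not intersected at this z (z outside [12.5, 20.5]); Taking the union: only the r=2 cylinder is present, so the union is just that shape — area = 12.00 mm²; the cylinder at (15.5, 5.5) is not intersected at this z (z outside [9.5, 24]); Combining (union): only the result so far is present, so the union is just that shape — area = 12.00 mm²; (rotated 65° about Z; rotation is an isometry so areas/perimeters/island counts are preserved). So its area = 12.00 mm². Layer 159 (z = 23.85): the cylinder is not intersected at this z (z outside [0, 17.5]); the cylinder at (9.5, 2) does not reach this height (z outside [13.5, 23]); the cube at (1, 14) (footprint 4.5×13) is included at this height (area 58.50 mm²); the cube at (3.5, 8) is absent (z outside [12.5, 20.5]); Taking the union: only the 4.5×13 cube at (1, 14) is present, so the union is just that shape — area = 58.50 mm²; the r=6 cylinder at (15.5, 5.5) contributes a regular 12-gon of circumradius 6 (area = (12/2)·6.000²·sin(360°/12) = 108.00 mm²); Taking the union: the 2 present regions are separate (no shared area or edge), so areas and boundary lengths simply add and each stays a separate island — area = 166.50 mm²; (rotated 65° about Z; rotation is an isometry so areas/perimeters/island counts are preserved). So its area = 166.50 mm². Layer 159 is larger (166.50 vs 12.00 mm²).

layer 159 (z = 23.85 mm)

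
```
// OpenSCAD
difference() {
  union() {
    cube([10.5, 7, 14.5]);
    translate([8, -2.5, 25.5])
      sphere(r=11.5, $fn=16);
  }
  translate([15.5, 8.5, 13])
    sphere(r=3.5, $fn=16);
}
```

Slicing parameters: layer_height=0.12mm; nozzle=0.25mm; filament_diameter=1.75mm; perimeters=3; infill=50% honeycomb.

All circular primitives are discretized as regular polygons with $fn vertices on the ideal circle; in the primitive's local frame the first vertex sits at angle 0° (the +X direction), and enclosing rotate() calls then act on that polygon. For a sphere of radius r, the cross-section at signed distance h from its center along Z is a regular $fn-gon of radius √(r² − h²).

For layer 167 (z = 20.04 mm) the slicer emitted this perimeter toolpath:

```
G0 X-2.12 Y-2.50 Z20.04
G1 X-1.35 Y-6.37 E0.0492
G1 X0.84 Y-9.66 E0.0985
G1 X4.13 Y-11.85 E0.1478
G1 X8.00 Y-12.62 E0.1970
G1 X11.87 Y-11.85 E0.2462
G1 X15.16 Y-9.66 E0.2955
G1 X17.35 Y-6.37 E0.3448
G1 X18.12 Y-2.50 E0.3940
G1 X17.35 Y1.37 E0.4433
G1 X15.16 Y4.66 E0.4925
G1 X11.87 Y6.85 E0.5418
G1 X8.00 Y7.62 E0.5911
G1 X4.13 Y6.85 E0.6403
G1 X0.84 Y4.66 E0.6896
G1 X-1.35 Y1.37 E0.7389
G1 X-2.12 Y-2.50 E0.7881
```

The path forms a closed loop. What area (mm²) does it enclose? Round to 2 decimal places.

313.60 mm²

Apply the shoelace formula to the sequence of (X, Y) vertices; enclosed area = 313.60 mm².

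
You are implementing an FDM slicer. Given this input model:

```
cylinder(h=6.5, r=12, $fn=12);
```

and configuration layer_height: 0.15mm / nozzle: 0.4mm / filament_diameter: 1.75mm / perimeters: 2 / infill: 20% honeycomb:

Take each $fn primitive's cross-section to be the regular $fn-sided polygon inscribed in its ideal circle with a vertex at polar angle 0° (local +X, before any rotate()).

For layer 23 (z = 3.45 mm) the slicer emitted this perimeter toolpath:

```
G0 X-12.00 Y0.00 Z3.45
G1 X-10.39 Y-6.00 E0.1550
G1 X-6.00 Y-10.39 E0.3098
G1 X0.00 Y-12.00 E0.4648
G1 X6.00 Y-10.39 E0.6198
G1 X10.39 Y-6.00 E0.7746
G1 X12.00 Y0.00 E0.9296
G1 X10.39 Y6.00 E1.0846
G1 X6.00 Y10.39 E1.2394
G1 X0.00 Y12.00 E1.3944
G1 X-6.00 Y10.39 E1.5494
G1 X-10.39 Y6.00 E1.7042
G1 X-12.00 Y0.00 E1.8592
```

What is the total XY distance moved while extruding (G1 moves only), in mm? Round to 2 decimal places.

74.53 mm

Sum the Euclidean lengths of each G1 segment: total = 74.53 mm.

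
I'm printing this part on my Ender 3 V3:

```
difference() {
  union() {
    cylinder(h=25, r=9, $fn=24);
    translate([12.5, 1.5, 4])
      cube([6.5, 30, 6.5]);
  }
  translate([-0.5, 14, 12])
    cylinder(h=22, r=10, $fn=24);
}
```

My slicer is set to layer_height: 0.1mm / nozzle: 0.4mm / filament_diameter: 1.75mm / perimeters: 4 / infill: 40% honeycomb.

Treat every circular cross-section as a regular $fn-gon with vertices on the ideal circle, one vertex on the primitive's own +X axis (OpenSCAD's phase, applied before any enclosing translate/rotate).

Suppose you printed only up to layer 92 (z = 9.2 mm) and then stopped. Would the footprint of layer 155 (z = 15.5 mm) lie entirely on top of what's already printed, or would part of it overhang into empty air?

Compare the two slices. At z = 9.2: the cylinder: section is a regular 24-gon, circumradius r=9 (area = (24/2)·9.000²·sin(360°/24) = 251.57 mm²); the cube at (12.5, 1.5) is present — its section is the full 6.5×30 rectangle (area 195.00 mm²); Merging all regions: the 2 present regions are separate (no shared area or edge), so areas and boundary lengths simply add and each stays a separate island — area = 446.57 mm²; the cylinder at (-0.5, 14) is not intersected at this z (z outside [12, 34]); After the difference (first − rest): none of the subtracted shapes is present at this height, so the result so far is unchanged — area = 446.57 mm². At z = 15.5: the cylinder: section is a regular 24-gon, circumradius r=9 (area = (24/2)·9.000²·sin(360°/24) = 251.57 mm²); the cube at (12.5, 1.5) does not reach this height (z outside [4, 10.5]); Combining (union): only the r=9 cylinder is present, so the union is just that shape — area = 251.57 mm²; the r=10 cylinder at (-0.5, 14) gives a regular 24-gon of circumradius 10 (constant along its height) (area = (24/2)·10.000²·sin(360°/24) = 310.58 mm²); Subtracting the remaining from the first: starting from the result so far (251.57 mm²), the r=10 cylinder at (-0.5, 14) partially overlaps it — only the 42.36 mm² overlap (of its 310.58 mm²) is removed, clipping the outline — area = 209.21 mm². Checking containment: the cross-section at z = 15.5 is a subset of the cross-section at z = 9.2.

entirely on top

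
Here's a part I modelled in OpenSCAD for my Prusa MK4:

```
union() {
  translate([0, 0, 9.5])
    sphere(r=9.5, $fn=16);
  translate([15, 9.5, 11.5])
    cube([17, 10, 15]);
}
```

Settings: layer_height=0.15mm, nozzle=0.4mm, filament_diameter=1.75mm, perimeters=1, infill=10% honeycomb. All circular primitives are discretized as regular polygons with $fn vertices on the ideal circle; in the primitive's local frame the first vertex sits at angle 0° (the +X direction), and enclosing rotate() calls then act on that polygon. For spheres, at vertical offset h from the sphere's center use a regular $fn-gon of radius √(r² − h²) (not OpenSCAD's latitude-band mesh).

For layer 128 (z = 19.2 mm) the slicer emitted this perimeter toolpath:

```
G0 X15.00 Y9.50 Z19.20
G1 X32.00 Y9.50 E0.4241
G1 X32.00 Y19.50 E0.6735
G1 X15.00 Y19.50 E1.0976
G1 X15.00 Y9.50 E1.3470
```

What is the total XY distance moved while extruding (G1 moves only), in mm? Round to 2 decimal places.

54.00 mm

Sum the Euclidean lengths of each G1 segment: total = 54.00 mm.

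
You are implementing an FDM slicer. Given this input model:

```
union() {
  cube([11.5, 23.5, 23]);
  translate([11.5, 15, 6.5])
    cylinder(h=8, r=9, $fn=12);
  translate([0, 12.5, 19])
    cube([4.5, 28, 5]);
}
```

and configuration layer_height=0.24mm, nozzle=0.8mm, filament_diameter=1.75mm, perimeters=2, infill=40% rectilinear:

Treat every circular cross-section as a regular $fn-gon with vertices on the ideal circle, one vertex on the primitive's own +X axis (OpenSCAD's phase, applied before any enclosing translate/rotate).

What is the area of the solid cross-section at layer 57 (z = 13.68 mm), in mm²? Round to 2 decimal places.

At z = 13.68 mm: the 11.5×23.5 cube contributes its full rectangle (area 270.25 mm²); the r=9 cylinder at (11.5, 15) gives a regular 12-gon of circumradius 9 (constant along its height) (area = (12/2)·9.000²·sin(360°/12) = 243.00 mm²); the cube at (0, 12.5) is not intersected at this z (z outside [19, 24]); Combining (union): the regions partially overlap — summed areas 513.25 mm² minus the doubly-counted overlap 121.03 mm² gives 392.22 mm² — area = 392.22 mm². Overall, the cross-section is a single solid region. Net area = 392.22 mm².

392.22 mm²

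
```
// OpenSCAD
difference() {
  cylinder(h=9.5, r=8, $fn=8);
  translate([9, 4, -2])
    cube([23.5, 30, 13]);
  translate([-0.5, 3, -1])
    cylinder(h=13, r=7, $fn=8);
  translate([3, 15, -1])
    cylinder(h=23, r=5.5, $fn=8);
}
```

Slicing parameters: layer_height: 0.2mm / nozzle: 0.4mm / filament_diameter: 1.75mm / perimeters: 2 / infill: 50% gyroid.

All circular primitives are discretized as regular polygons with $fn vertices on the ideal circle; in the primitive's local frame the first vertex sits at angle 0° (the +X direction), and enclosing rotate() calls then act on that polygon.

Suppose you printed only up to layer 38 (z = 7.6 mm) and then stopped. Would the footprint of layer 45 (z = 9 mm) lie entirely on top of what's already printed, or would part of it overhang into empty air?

entirely on top

Compare the two slices. At z = 7.6: the r=8 cylinder contributes a regular 8-gon of circumradius 8 (area = (8/2)·8.000²·sin(360°/8) = 181.02 mm²); the cube at (9, 4) is present — its section is the full 23.5×30 rectangle (area 705.00 mm²); the cylinder at (-0.5, 3): section is a regular 8-gon, circumradius r=7 (area = (8/2)·7.000²·sin(360°/8) = 138.59 mm²); the r=5.5 cylinder at (3, 15) contributes a regular 8-gon of circumradius 5.5 (area = (8/2)·5.500²·sin(360°/8) = 85.56 mm²); Subtracting the remaining from the first: starting from the r=8 cylinder (181.02 mm²), the 23.5×30 cube at (9, 4) misses the remaining region (no effect); the r=7 cylinder at (-0.5, 3) partially overlaps it — only the 114.50 mm² overlap (of its 138.59 mm²) is removed, clipping the outline; the r=5.5 cylinder at (3, 15) misses the remaining region (no effect) — area = 66.52 mm². At z = 9: the cylinder: section is a regular 8-gon, circumradius r=8 (area = (8/2)·8.000²·sin(360°/8) = 181.02 mm²); the cube at (9, 4) (footprint 23.5×30) is included at this height (area 705.00 mm²); the r=7 cylinder at (-0.5, 3) contributes a regular 8-gon of circumradius 7 (area = (8/2)·7.000²·sin(360°/8) = 138.59 mm²); the r=5.5 cylinder at (3, 15) contributes a regular 8-gon of circumradius 5.5 (area = (8/2)·5.500²·sin(360°/8) = 85.56 mm²); After the difference (first − rest): starting from the r=8 cylinder (181.02 mm²), the 23.5×30 cube at (9, 4) misses the remaining region (no effect); the r=7 cylinder at (-0.5, 3) partially overlaps it — only the 114.50 mm² overlap (of its 138.59 mm²) is removed, clipping the outline; the r=5.5 cylinder at (3, 15) misses the remaining region (no effect) — area = 66.52 mm². Checking containment: the cross-section at z = 9 is a subset of the cross-section at z = 7.6.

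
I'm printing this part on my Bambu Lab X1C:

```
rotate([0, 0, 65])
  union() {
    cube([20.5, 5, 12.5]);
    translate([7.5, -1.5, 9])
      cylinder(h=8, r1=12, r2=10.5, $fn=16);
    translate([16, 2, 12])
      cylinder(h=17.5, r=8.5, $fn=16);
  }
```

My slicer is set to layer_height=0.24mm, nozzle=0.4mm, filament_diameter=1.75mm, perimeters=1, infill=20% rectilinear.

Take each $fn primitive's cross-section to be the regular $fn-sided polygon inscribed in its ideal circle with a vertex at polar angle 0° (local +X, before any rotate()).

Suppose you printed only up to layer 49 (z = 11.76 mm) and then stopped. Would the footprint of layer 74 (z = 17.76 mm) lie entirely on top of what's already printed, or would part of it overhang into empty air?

part overhangs

Compare the two slices. At z = 11.76: the 20.5×5 cube contributes its full rectangle (area 102.50 mm²); the cone at (7.5, -1.5): at t=0.345 of its height the radius interpolates to r₁+(r₂−r₁)t = 11.482, giving a regular 16-gon of that circumradius (area = (16/2)·11.482²·sin(360°/16) = 403.65 mm²); the cylinder at (16, 2) does not reach this height (z outside [12, 29.5]); Merging all regions: the regions partially overlap — summed areas 506.15 mm² minus the doubly-counted overlap 89.89 mm² gives 416.25 mm² — area = 416.25 mm²; (rotated 65° about Z; rotation is an isometry so areas/perimeters/island counts are preserved). At z = 17.76: the cube is absent (z outside [0, 12.5]); the cone at (7.5, -1.5) is not intersected at this z (z outside [9, 17]); the r=8.5 cylinder at (16, 2) gives a regular 16-gon of circumradius 8.5 (constant along its height) (area = (16/2)·8.500²·sin(360°/16) = 221.19 mm²); Merging all regions: only the r=8.5 cylinder at (16, 2) is present, so the union is just that shape — area = 221.19 mm²; (rotated 65° about Z; rotation is an isometry so areas/perimeters/island counts are preserved). Checking containment: at z = 17.76 the cross-section extends beyond the z = 11.76 cross-section by about 81.05 mm².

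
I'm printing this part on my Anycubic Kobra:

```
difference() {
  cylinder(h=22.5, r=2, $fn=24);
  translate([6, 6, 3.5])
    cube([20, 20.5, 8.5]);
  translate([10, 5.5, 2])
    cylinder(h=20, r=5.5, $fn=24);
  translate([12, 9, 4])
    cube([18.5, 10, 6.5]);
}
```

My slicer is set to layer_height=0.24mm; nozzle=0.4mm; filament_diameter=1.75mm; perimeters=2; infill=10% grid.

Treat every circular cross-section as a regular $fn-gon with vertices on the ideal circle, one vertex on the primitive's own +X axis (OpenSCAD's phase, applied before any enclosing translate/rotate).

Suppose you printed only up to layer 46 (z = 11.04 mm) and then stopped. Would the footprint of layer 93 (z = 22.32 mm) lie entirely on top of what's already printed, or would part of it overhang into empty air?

entirely on top

Compare the two slices. At z = 11.04: the cylinder: section is a regular 24-gon, circumradius r=2 (area = (24/2)·2.000²·sin(360°/24) = 12.42 mm²); the cube at (6, 6) is present — its section is the full 20×20.5 rectangle (area 410.00 mm²); the r=5.5 cylinder at (10, 5.5) gives a regular 24-gon of circumradius 5.5 (constant along its height) (area = (24/2)·5.500²·sin(360°/24) = 93.95 mm²); the cube at (12, 9) is not intersected at this z (z outside [4, 10.5]); Taking the first minus the rest: starting from the r=2 cylinder (12.42 mm²), the 20×20.5 cube at (6, 6) misses the remaining region (no effect); the r=5.5 cylinder at (10, 5.5) misses the remaining region (no effect) — area = 12.42 mm². At z = 22.32: the cylinder: section is a regular 24-gon, circumradius r=2 (area = (24/2)·2.000²·sin(360°/24) = 12.42 mm²); the cube at (6, 6) is not intersected at this z (z outside [3.5, 12]); the cylinder at (10, 5.5) does not reach this height (z outside [2, 22]); the cube at (12, 9) is not intersected at this z (z outside [4, 10.5]); Subtracting the remaining from the first: none of the subtracted shapes is present at this height, so the r=2 cylinder is unchanged — area = 12.42 mm². Checking containment: the cross-section at z = 22.32 is a subset of the cross-section at z = 11.04.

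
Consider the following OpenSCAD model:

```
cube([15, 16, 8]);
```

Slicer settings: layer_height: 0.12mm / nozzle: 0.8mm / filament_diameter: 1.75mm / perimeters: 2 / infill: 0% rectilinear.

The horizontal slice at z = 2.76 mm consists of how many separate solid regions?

At z = 2.76 mm: the cube (footprint 15×16) is included at this height. The result has 1 disconnected region.

1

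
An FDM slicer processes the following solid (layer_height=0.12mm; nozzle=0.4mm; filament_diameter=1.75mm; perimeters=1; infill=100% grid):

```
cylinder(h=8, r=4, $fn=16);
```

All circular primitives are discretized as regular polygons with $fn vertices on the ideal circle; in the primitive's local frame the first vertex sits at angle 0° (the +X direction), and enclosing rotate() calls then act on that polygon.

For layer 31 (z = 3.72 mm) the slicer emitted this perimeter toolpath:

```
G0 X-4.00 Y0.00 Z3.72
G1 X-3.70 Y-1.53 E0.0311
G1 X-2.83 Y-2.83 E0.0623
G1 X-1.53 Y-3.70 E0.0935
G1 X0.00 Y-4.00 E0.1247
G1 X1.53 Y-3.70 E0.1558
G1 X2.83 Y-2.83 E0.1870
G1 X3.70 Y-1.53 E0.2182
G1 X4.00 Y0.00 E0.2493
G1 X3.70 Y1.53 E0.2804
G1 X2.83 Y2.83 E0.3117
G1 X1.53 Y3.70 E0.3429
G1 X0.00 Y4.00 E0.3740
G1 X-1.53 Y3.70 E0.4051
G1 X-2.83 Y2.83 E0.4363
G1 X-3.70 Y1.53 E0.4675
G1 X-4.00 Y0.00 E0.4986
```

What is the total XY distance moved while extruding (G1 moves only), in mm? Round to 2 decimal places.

Sum the Euclidean lengths of each G1 segment: total = 24.99 mm.

24.99 mm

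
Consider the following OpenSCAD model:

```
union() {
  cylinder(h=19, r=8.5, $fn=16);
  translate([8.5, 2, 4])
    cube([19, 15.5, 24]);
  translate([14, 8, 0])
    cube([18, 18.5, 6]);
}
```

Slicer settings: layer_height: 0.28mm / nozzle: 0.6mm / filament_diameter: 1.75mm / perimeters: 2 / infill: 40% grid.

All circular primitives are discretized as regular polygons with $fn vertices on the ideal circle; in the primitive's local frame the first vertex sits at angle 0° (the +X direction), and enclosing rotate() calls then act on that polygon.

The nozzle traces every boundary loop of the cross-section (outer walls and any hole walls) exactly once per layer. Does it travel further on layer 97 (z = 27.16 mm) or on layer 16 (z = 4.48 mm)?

Layer 97 (z = 27.16): the cylinder is not intersected at this z (z outside [0, 19]); the cube at (8.5, 2) is present — its section is the full 19×15.5 rectangle (perimeter 69.00 mm); the cube at (14, 8) does not reach this height (z outside [0, 6]); Merging all regions: only the 19×15.5 cube at (8.5, 2) is present, so the union is just that shape — boundary = 69.00 mm. So its perimeter = 69.00 mm. Layer 16 (z = 4.48): the r=8.5 cylinder gives a regular 16-gon of circumradius 8.5 (constant along its height) (perimeter = 2·16·8.500·sin(180°/16) = 53.06 mm); the 19×15.5 cube at (8.5, 2) contributes its full rectangle (perimeter 69.00 mm); the 18×18.5 cube at (14, 8) contributes its full rectangle (perimeter 73.00 mm); Taking the union: the regions partially overlap (shared area 128.25 mm²), so the edge portions inside another operand are dropped and the merged outline is re-measured after clipping — boundary = 149.06 mm. So its perimeter = 149.06 mm. Layer 16 is larger (149.06 vs 69.00 mm).

layer 16 (z = 4.48 mm)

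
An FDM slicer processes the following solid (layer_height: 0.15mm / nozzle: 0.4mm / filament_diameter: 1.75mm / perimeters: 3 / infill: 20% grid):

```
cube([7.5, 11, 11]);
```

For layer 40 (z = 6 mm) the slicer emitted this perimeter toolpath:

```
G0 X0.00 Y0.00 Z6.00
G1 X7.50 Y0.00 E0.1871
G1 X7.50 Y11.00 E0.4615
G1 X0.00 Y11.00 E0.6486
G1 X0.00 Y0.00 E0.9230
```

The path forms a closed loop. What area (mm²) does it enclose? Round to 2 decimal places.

82.50 mm²

Apply the shoelace formula to the sequence of (X, Y) vertices; enclosed area = 82.50 mm².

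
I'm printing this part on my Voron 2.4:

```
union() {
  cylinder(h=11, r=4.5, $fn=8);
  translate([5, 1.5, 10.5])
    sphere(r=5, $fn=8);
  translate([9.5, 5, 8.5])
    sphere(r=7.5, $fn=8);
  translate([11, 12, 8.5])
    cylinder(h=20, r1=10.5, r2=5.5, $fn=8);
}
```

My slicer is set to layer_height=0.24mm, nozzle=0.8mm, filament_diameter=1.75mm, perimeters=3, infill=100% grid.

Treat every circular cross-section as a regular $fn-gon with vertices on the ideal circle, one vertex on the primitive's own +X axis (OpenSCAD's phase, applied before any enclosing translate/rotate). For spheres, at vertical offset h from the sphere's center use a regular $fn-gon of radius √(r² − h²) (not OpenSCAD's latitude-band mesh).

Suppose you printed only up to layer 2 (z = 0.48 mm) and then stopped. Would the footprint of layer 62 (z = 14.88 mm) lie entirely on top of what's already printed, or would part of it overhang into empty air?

Compare the two slices. At z = 0.48: the cylinder: section is a regular 8-gon, circumradius r=4.5 (area = (8/2)·4.500²·sin(360°/8) = 57.28 mm²); the sphere at (5, 1.5) is absent (|z−center|=10.020 > r=5); the sphere at (9.5, 5) is absent (|z−center|=8.020 > r=7.5); the cone at (11, 12) is absent (z outside [8.5, 28.5]); Taking the union: only the r=4.5 cylinder is present, so the union is just that shape — area = 57.28 mm². At z = 14.88: the cylinder is not intersected at this z (z outside [0, 11]); the r=5 sphere at (5, 1.5) contributes a regular 8-gon of circumradius √(5²−4.38²) = 2.412 (area = (8/2)·2.412²·sin(360°/8) = 16.45 mm²); the r=7.5 sphere at (9.5, 5) contributes a regular 8-gon of circumradius √(7.5²−6.38²) = 3.943 (area = (8/2)·3.943²·sin(360°/8) = 43.97 mm²); the cone at (11, 12) contributes a regular 8-gon of circumradius 8.905 (interpolated between r1=10.5 and r2=5.5 at t=0.319) (area = (8/2)·8.905²·sin(360°/8) = 224.29 mm²); Combining (union): the regions partially overlap — summed areas 284.71 mm² minus the doubly-counted overlap 29.94 mm² gives 254.77 mm² — area = 254.77 mm². Checking containment: at z = 14.88 the cross-section extends beyond the z = 0.48 cross-section by about 251.36 mm².

part overhangs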